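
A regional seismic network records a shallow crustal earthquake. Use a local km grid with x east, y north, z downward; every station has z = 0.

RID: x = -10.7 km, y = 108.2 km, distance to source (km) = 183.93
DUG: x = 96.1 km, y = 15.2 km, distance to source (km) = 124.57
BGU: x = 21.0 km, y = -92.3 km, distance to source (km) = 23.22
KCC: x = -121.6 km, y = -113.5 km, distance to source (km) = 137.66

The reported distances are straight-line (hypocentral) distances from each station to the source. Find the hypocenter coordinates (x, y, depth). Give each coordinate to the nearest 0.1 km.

x ≈ 10.0 km, y ≈ -74.3 km, depth ≈ 9.7 km

Each station gives a sphere (x−x_i)² + (y−y_i)² + z² = d_i² (stations at z=0).
Subtracting the RID sphere from DUG and BGU: z² cancels, leaving linear equations in x and y:
213.6 x − 186.0 y = 15957.08
63.4 x − 401.0 y = 30429.64
Solving: x ≈ 10.004, y ≈ -74.303 km (keep extra digits for the depth step; rounded: 10.0, -74.3).
Then from the RID sphere: z² = 183.93² − (x + 10.7)² − (y − 108.2)² with x = 10.004, y = -74.303, so z ≈ 9.708 ≈ 9.7 km.
Check against KCC (with the unrounded solution): distance 137.66 ≈ 137.66 km. ✓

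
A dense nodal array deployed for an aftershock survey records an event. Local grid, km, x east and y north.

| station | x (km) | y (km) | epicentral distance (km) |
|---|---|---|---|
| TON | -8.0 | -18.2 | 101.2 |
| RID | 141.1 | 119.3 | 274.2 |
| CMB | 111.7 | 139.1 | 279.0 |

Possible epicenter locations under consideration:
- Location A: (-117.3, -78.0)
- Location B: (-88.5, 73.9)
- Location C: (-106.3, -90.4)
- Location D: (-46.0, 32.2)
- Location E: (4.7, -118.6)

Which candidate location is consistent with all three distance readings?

For each candidate, compare |candidate − station| to the reported distance:
Location A: residuals TON 23.4, RID 50.9, CMB 36.6 → max 50.9 km
Location B: residuals TON 21.1, RID 40.2, CMB 68.5 → max 68.5 km
Location C: residuals TON 20.8, RID 50.1, CMB 37.5 → max 50.1 km
Location D: residuals TON 38.1, RID 67.8, CMB 88.5 → max 88.5 km
Location E: residuals TON 0.0, RID 0.0, CMB 0.0 → max 0.0 km
Only Location E has all residuals ≈ 0.

Location E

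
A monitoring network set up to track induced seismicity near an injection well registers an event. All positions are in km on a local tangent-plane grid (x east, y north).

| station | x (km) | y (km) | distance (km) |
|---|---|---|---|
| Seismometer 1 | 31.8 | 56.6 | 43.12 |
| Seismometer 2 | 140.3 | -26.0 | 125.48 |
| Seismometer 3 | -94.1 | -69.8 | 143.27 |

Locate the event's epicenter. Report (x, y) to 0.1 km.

Circle about each station: (x − 31.8)² + (y − 56.6)² = 43.12²; (x − 140.3)² + (y + 26.0)² = 125.48²; (x + 94.1)² + (y + 69.8)² = 143.27².
Subtracting pairs of circle equations eliminates x²+y² and gives linear equations (the radical axes):
217.0 x − 165.2 y = 2259.39
-251.8 x − 252.8 y = -9154.91
Solving the 2×2 system: x ≈ 21.6, y ≈ 14.7 km.
Check against Seismometer 1 (with the unrounded x, y): √((x − 31.8)²+(y − 56.6)²) = 43.13 ≈ 43.12 km. ✓

(21.6, 14.7)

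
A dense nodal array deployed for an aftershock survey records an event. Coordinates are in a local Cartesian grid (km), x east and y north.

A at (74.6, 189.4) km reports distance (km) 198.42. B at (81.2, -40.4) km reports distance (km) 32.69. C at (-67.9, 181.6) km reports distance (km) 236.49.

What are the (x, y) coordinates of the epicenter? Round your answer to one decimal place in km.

x ≈ 72.1 km, y ≈ -9.0 km

Circle about each station: (x − 74.6)² + (y − 189.4)² = 198.42²; (x − 81.2)² + (y + 40.4)² = 32.69²; (x + 67.9)² + (y − 181.6)² = 236.49².
Subtracting pairs of circle equations eliminates x²+y² and gives linear equations (the radical axes):
13.2 x − 459.6 y = 5089.94
-285.0 x − 15.6 y = -20405.57
Solving the 2×2 system: x ≈ 72.1, y ≈ -9.0 km.
Check against A (with the unrounded x, y): √((x − 74.6)²+(y − 189.4)²) = 198.42 ≈ 198.42 km. ✓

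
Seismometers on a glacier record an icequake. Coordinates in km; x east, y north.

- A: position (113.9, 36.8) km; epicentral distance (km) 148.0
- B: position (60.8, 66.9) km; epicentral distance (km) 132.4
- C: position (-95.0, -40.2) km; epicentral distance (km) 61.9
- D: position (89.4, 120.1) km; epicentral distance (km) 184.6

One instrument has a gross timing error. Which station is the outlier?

A

Solve using three stations at a time. Using B, C, D (subtract circle equations pairwise → linear system) gives (x, y) ≈ (-58.7, 9.9).
Distances from that point to each station vs reported:
  A: calculated 174.7 vs reported 148.0 → residual 26.7 km
  B: calculated 132.4 vs reported 132.4 → residual 0.0 km
  C: calculated 61.9 vs reported 61.9 → residual 0.0 km
  D: calculated 184.6 vs reported 184.6 → residual 0.0 km
B, C, D are mutually consistent (residuals ≈ 0); A is off by 26.7 km.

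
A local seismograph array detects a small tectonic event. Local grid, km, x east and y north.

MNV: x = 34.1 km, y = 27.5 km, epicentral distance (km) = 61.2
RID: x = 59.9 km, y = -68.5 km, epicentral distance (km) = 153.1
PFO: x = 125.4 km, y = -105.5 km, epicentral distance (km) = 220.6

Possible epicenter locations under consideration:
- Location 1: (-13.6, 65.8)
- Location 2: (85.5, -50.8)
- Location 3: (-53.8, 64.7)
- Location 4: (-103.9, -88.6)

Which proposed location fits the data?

For each candidate, compare |candidate − station| to the reported distance:
Location 1: residuals MNV 0.0, RID 0.0, PFO 0.0 → max 0.0 km
Location 2: residuals MNV 32.5, RID 122.0, PFO 152.9 → max 152.9 km
Location 3: residuals MNV 34.2, RID 22.0, PFO 26.5 → max 34.2 km
Location 4: residuals MNV 119.1, RID 11.9, PFO 9.3 → max 119.1 km
Only Location 1 has all residuals ≈ 0.

Location 1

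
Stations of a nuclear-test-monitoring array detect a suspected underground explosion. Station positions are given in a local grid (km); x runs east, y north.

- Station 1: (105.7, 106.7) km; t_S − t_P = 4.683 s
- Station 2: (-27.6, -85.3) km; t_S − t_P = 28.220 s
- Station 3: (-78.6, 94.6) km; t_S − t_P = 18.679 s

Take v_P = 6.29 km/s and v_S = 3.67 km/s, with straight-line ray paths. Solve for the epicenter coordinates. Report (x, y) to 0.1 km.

(79.9, 138.9)

Distance from S−P lag: d = Δt · v_P v_S / (v_P − v_S) = Δt · (6.29·3.67)/(6.29−3.67) ≈ 8.8108·Δt.
So d_Station 1 = 41.26, d_Station 2 = 248.64, d_Station 3 = 164.58 km.
Circle about each station: (x − 105.7)² + (y − 106.7)² = 41.26²; (x + 27.6)² + (y + 85.3)² = 248.64²; (x + 78.6)² + (y − 94.6)² = 164.58².
Subtracting pairs of circle equations eliminates x²+y² and gives linear equations (the radical axes):
-266.6 x − 384.0 y = -74638.99
-368.6 x − 24.2 y = -32814.45
Solving the 2×2 system: x ≈ 79.9, y ≈ 138.9 km.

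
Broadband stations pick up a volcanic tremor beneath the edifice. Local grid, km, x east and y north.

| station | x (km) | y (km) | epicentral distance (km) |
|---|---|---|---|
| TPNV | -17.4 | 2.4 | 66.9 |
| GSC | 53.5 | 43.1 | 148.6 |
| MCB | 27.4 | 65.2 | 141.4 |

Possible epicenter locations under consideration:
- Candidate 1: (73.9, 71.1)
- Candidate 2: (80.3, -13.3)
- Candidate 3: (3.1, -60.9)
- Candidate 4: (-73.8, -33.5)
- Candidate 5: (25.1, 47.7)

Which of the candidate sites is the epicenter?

Candidate 4

For each candidate, compare |candidate − station| to the reported distance:
Candidate 1: residuals TPNV 47.4, GSC 114.0, MCB 94.5 → max 114.0 km
Candidate 2: residuals TPNV 32.1, GSC 86.2, MCB 46.7 → max 86.2 km
Candidate 3: residuals TPNV 0.4, GSC 33.0, MCB 13.0 → max 33.0 km
Candidate 4: residuals TPNV 0.0, GSC 0.0, MCB 0.0 → max 0.0 km
Candidate 5: residuals TPNV 4.8, GSC 119.8, MCB 123.7 → max 123.7 km
Only Candidate 4 has all residuals ≈ 0.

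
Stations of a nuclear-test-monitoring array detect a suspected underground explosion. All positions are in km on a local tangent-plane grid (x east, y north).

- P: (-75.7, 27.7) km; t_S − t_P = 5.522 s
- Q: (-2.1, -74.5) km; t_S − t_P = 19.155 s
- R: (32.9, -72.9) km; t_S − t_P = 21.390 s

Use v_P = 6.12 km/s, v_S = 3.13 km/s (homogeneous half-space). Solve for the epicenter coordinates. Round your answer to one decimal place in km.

-43.0 km east, 41.2 km north

Distance from S−P lag: d = Δt · v_P v_S / (v_P − v_S) = Δt · (6.12·3.13)/(6.12−3.13) ≈ 6.4066·Δt.
So d_P = 35.38, d_Q = 122.72, d_R = 137.04 km.
Circle about each station: (x + 75.7)² + (y − 27.7)² = 35.38²; (x + 2.1)² + (y + 74.5)² = 122.72²; (x − 32.9)² + (y + 72.9)² = 137.04².
Subtracting pairs of circle equations eliminates x²+y² and gives linear equations (the radical axes):
147.2 x − 204.4 y = -14751.57
217.2 x − 201.2 y = -17629.18
Solving the 2×2 system: x ≈ -43.0, y ≈ 41.2 km.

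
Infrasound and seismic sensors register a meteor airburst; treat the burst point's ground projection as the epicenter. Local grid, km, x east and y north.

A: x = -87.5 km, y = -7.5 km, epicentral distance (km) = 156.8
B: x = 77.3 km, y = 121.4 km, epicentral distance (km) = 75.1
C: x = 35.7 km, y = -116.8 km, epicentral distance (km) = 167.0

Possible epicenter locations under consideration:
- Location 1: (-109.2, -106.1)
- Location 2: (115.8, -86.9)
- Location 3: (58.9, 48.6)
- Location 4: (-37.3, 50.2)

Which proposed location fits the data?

Location 3

For each candidate, compare |candidate − station| to the reported distance:
Location 1: residuals A 55.8, B 219.1, C 21.7 → max 219.1 km
Location 2: residuals A 61.5, B 136.7, C 81.5 → max 136.7 km
Location 3: residuals A 0.0, B 0.0, C 0.0 → max 0.0 km
Location 4: residuals A 80.3, B 59.8, C 15.3 → max 80.3 km
Only Location 3 has all residuals ≈ 0.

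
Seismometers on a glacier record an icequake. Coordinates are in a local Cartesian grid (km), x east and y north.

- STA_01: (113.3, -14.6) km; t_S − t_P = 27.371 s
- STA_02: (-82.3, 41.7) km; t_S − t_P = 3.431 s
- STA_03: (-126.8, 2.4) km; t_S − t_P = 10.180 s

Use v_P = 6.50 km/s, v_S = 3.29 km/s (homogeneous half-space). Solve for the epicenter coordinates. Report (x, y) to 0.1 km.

(-64.0, 28.0)

Distance from S−P lag: d = Δt · v_P v_S / (v_P − v_S) = Δt · (6.50·3.29)/(6.50−3.29) ≈ 6.6620·Δt.
So d_STA_01 = 182.35, d_STA_02 = 22.86, d_STA_03 = 67.82 km.
Circle about each station: (x − 113.3)² + (y + 14.6)² = 182.35²; (x + 82.3)² + (y − 41.7)² = 22.86²; (x + 126.8)² + (y − 2.4)² = 67.82².
Subtracting pairs of circle equations eliminates x²+y² and gives linear equations (the radical axes):
-391.2 x + 112.6 y = 28191.07
-480.2 x + 34.0 y = 31685.92
Solving the 2×2 system: x ≈ -64.0, y ≈ 28.0 km.
Check against STA_01 (with the unrounded x, y): √((x − 113.3)²+(y + 14.6)²) = 182.35 ≈ 182.35 km. ✓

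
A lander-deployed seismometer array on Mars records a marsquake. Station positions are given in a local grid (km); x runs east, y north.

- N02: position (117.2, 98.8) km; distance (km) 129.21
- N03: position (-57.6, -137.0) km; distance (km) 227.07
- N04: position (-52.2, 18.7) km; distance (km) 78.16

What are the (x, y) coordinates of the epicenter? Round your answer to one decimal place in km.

(-11.3, 85.3)

Circle about each station: (x − 117.2)² + (y − 98.8)² = 129.21²; (x + 57.6)² + (y + 137.0)² = 227.07²; (x + 52.2)² + (y − 18.7)² = 78.16².
Subtracting the N02 equation from the N03 and N04 equations removes the quadratic terms:
-349.6 x − 471.6 y = -36276.08
-338.8 x − 160.2 y = -9836.51
Solving the 2×2 system: x ≈ -11.3, y ≈ 85.3 km.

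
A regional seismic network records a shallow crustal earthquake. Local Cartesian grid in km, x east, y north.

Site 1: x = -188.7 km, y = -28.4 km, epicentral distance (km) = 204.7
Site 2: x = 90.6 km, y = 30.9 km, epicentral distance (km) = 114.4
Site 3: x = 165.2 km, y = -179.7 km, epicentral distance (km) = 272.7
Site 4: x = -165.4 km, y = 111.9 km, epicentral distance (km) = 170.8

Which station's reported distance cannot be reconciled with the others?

Site 1

Solve using three stations at a time. Using Site 2, Site 3, Site 4 (subtract circle equations pairwise → linear system) gives (x, y) ≈ (-23.0, 17.6).
Distances from that point to each station vs reported:
  Site 1: calculated 172.0 vs reported 204.7 → residual 32.7 km
  Site 2: calculated 114.4 vs reported 114.4 → residual 0.0 km
  Site 3: calculated 272.7 vs reported 272.7 → residual 0.0 km
  Site 4: calculated 170.8 vs reported 170.8 → residual 0.0 km
Site 2, Site 3, Site 4 are mutually consistent (residuals ≈ 0); Site 1 is off by 32.7 km.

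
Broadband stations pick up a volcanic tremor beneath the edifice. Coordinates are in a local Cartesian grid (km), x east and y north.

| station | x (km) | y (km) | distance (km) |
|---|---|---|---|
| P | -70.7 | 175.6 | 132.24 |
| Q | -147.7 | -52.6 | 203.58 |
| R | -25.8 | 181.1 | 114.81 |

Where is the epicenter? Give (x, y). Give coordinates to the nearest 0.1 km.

x ≈ 12.6 km, y ≈ 72.9 km

Circle about each station: (x + 70.7)² + (y − 175.6)² = 132.24²; (x + 147.7)² + (y + 52.6)² = 203.58²; (x + 25.8)² + (y − 181.1)² = 114.81².
Subtracting pairs of circle equations eliminates x²+y² and gives linear equations (the radical axes):
-154.0 x − 456.4 y = -35209.20
89.8 x + 11.0 y = 1935.08
Solving the 2×2 system: x ≈ 12.6, y ≈ 72.9 km.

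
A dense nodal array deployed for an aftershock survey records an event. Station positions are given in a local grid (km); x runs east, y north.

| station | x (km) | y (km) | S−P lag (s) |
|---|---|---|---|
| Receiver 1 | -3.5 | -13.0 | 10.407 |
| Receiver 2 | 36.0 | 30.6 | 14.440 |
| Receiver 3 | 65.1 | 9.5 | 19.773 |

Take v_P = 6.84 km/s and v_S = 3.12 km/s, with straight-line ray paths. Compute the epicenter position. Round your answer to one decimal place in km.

Distance from S−P lag: d = Δt · v_P v_S / (v_P − v_S) = Δt · (6.84·3.12)/(6.84−3.12) ≈ 5.7368·Δt.
So d_Receiver 1 = 59.70, d_Receiver 2 = 82.84, d_Receiver 3 = 113.43 km.
Circle about each station: (x + 3.5)² + (y + 13.0)² = 59.70²; (x − 36.0)² + (y − 30.6)² = 82.84²; (x − 65.1)² + (y − 9.5)² = 113.43².
Subtracting the Receiver 1 equation from the Receiver 2 and Receiver 3 equations removes the quadratic terms:
79.0 x + 87.2 y = -1247.27
137.2 x + 45.0 y = -5155.26
Solving the 2×2 system: x ≈ -46.8, y ≈ 28.1 km.

x ≈ -46.8 km, y ≈ 28.1 km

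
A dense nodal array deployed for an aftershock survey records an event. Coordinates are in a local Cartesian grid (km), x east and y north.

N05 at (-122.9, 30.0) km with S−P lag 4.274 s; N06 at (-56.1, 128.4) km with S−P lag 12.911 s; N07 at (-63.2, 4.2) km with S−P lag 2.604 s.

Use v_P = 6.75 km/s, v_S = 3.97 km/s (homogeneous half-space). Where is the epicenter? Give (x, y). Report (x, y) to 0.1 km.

Distance from S−P lag: d = Δt · v_P v_S / (v_P − v_S) = Δt · (6.75·3.97)/(6.75−3.97) ≈ 9.6394·Δt.
So d_N05 = 41.20, d_N06 = 124.45, d_N07 = 25.10 km.
Circle about each station: (x + 122.9)² + (y − 30.0)² = 41.20²; (x + 56.1)² + (y − 128.4)² = 124.45²; (x + 63.2)² + (y − 4.2)² = 25.10².
Subtracting pairs of circle equations eliminates x²+y² and gives linear equations (the radical axes):
133.6 x + 196.8 y = -10161.00
119.4 x − 51.6 y = -10925.10
Solving the 2×2 system: x ≈ -88.0, y ≈ 8.1 km.

-88.0 km east, 8.1 km north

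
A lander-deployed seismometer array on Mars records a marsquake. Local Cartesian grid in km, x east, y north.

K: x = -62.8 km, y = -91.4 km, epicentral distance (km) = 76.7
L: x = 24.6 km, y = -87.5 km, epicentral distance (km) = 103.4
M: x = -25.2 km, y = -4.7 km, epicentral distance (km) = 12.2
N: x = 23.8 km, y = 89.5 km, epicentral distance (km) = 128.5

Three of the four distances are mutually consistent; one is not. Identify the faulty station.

M

Solve using three stations at a time. Using K, L, N (subtract circle equations pairwise → linear system) gives (x, y) ≈ (-49.9, -15.8).
Distances from that point to each station vs reported:
  K: calculated 76.7 vs reported 76.7 → residual 0.0 km
  L: calculated 103.4 vs reported 103.4 → residual 0.0 km
  M: calculated 27.1 vs reported 12.2 → residual 14.9 km
  N: calculated 128.5 vs reported 128.5 → residual 0.0 km
K, L, N are mutually consistent (residuals ≈ 0); M is off by 14.9 km.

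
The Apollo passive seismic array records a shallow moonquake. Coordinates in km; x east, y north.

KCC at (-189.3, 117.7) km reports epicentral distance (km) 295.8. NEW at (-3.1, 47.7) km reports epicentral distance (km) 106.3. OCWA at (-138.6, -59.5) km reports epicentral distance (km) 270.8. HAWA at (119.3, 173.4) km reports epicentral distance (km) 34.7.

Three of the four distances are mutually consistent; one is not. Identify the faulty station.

HAWA

Solve using three stations at a time. Using KCC, NEW, OCWA (subtract circle equations pairwise → linear system) gives (x, y) ≈ (101.8, 65.2).
Distances from that point to each station vs reported:
  KCC: calculated 295.8 vs reported 295.8 → residual 0.0 km
  NEW: calculated 106.4 vs reported 106.3 → residual 0.1 km
  OCWA: calculated 270.8 vs reported 270.8 → residual 0.0 km
  HAWA: calculated 109.6 vs reported 34.7 → residual 74.9 km
KCC, NEW, OCWA are mutually consistent (residuals ≈ 0); HAWA is off by 74.9 km.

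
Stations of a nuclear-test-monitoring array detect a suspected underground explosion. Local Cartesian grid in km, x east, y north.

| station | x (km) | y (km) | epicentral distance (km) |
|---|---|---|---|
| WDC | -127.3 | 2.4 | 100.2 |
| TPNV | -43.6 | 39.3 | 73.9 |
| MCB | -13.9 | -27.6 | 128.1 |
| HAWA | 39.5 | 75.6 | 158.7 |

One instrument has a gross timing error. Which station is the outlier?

Solve using three stations at a time. Using TPNV, MCB, HAWA (subtract circle equations pairwise → linear system) gives (x, y) ≈ (-116.8, 48.6).
Distances from that point to each station vs reported:
  WDC: calculated 47.3 vs reported 100.2 → residual 52.9 km
  TPNV: calculated 73.8 vs reported 73.9 → residual 0.1 km
  MCB: calculated 128.1 vs reported 128.1 → residual 0.0 km
  HAWA: calculated 158.7 vs reported 158.7 → residual 0.0 km
TPNV, MCB, HAWA are mutually consistent (residuals ≈ 0); WDC is off by 52.9 km.

WDC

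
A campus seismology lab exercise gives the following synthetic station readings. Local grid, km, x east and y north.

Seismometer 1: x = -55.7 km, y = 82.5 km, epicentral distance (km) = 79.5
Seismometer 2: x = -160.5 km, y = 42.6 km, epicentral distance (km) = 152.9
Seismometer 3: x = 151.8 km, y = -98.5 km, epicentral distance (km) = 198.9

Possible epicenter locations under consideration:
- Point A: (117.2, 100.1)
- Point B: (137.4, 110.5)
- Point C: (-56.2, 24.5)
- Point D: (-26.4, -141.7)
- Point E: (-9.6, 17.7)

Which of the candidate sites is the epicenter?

For each candidate, compare |candidate − station| to the reported distance:
Point A: residuals Seismometer 1 94.3, Seismometer 2 130.7, Seismometer 3 2.7 → max 130.7 km
Point B: residuals Seismometer 1 115.6, Seismometer 2 152.6, Seismometer 3 10.6 → max 152.6 km
Point C: residuals Seismometer 1 21.5, Seismometer 2 47.0, Seismometer 3 42.7 → max 47.0 km
Point D: residuals Seismometer 1 146.6, Seismometer 2 75.0, Seismometer 3 15.5 → max 146.6 km
Point E: residuals Seismometer 1 0.0, Seismometer 2 0.0, Seismometer 3 0.0 → max 0.0 km
Only Point E has all residuals ≈ 0.

Point E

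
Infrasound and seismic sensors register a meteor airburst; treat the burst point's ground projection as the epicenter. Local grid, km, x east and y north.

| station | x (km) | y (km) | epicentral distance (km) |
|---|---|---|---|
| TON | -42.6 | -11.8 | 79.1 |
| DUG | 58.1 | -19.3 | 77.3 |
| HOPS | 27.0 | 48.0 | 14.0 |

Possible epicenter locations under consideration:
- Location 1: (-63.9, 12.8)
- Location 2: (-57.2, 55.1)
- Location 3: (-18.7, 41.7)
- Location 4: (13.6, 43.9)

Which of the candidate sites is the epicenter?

For each candidate, compare |candidate − station| to the reported distance:
Location 1: residuals TON 46.6, DUG 48.9, HOPS 83.5 → max 83.5 km
Location 2: residuals TON 10.6, DUG 59.9, HOPS 70.5 → max 70.5 km
Location 3: residuals TON 20.5, DUG 20.8, HOPS 32.1 → max 32.1 km
Location 4: residuals TON 0.0, DUG 0.0, HOPS 0.0 → max 0.0 km
Only Location 4 has all residuals ≈ 0.

Location 4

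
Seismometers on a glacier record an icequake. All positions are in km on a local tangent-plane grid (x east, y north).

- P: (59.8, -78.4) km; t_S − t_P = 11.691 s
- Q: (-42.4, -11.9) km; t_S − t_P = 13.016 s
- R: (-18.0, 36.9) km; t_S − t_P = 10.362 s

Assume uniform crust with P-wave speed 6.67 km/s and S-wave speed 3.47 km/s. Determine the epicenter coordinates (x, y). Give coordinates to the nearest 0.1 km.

(50.1, 5.6)

Distance from S−P lag: d = Δt · v_P v_S / (v_P − v_S) = Δt · (6.67·3.47)/(6.67−3.47) ≈ 7.2328·Δt.
So d_P = 84.56, d_Q = 94.14, d_R = 74.95 km.
Circle about each station: (x − 59.8)² + (y + 78.4)² = 84.56²; (x + 42.4)² + (y + 11.9)² = 94.14²; (x + 18.0)² + (y − 36.9)² = 74.95².
Subtracting the P equation from the Q and R equations removes the quadratic terms:
-204.4 x + 133.0 y = -9495.18
-155.6 x + 230.6 y = -6504.10
Solving the 2×2 system: x ≈ 50.1, y ≈ 5.6 km.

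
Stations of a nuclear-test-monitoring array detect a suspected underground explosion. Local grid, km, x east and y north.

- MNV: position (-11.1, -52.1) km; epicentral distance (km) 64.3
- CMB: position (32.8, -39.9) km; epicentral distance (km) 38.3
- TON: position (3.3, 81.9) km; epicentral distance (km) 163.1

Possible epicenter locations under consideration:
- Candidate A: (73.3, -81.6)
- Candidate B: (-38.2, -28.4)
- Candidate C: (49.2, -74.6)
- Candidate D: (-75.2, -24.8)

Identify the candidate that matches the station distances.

Candidate C

For each candidate, compare |candidate − station| to the reported distance:
Candidate A: residuals MNV 25.1, CMB 19.8, TON 14.8 → max 25.1 km
Candidate B: residuals MNV 28.3, CMB 33.6, TON 45.3 → max 45.3 km
Candidate C: residuals MNV 0.1, CMB 0.1, TON 0.0 → max 0.1 km
Candidate D: residuals MNV 5.4, CMB 70.8, TON 30.6 → max 70.8 km
Only Candidate C has all residuals ≈ 0.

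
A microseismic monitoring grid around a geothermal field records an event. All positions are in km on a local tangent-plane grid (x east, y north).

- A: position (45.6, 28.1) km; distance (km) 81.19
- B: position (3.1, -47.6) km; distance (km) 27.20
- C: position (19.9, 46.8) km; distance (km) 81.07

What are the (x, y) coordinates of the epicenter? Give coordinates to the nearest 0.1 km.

Circle about each station: (x − 45.6)² + (y − 28.1)² = 81.19²; (x − 3.1)² + (y + 47.6)² = 27.20²; (x − 19.9)² + (y − 46.8)² = 81.07².
Subtracting the A equation from the B and C equations removes the quadratic terms:
-85.0 x − 151.4 y = 5258.38
-51.4 x + 37.4 y = -263.25
Solving the 2×2 system: x ≈ -14.3, y ≈ -26.7 km.
Check against A (with the unrounded x, y): √((x − 45.6)²+(y − 28.1)²) = 81.19 ≈ 81.19 km. ✓

-14.3 km east, -26.7 km north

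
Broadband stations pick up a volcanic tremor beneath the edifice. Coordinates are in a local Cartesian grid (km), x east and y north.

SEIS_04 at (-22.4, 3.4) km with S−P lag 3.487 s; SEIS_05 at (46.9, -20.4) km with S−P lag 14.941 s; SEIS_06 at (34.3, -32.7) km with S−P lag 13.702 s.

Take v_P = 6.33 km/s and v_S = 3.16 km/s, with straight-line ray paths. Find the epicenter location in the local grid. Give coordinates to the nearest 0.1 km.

Distance from S−P lag: d = Δt · v_P v_S / (v_P − v_S) = Δt · (6.33·3.16)/(6.33−3.16) ≈ 6.3100·Δt.
So d_SEIS_04 = 22.00, d_SEIS_05 = 94.28, d_SEIS_06 = 86.46 km.
Circle about each station: (x + 22.4)² + (y − 3.4)² = 22.00²; (x − 46.9)² + (y + 20.4)² = 94.28²; (x − 34.3)² + (y + 32.7)² = 86.46².
Subtracting the SEIS_04 equation from the SEIS_05 and SEIS_06 equations removes the quadratic terms:
138.6 x − 47.6 y = -6302.27
113.4 x − 72.2 y = -5258.87
Solving the 2×2 system: x ≈ -44.4, y ≈ 3.1 km.

-44.4 km east, 3.1 km north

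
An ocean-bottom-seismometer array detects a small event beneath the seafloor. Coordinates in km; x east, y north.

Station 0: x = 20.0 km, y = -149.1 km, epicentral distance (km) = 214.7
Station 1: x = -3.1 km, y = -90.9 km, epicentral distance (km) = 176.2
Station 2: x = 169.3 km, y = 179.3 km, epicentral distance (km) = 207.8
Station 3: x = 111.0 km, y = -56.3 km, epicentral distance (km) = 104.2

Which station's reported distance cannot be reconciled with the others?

Station 2

Solve using three stations at a time. Using Station 0, Station 1, Station 3 (subtract circle equations pairwise → linear system) gives (x, y) ≈ (105.6, 47.8).
Distances from that point to each station vs reported:
  Station 0: calculated 214.7 vs reported 214.7 → residual 0.0 km
  Station 1: calculated 176.3 vs reported 176.2 → residual 0.1 km
  Station 2: calculated 146.1 vs reported 207.8 → residual 61.7 km
  Station 3: calculated 104.3 vs reported 104.2 → residual 0.1 km
Station 0, Station 1, Station 3 are mutually consistent (residuals ≈ 0); Station 2 is off by 61.7 km.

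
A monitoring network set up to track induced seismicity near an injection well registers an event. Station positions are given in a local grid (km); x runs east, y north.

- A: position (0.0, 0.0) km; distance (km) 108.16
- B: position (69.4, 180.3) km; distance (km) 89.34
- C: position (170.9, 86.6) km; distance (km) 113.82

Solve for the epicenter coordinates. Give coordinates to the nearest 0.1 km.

57.2 km east, 91.8 km north

Circle about each station: x² + y² = 108.16²; (x − 69.4)² + (y − 180.3)² = 89.34²; (x − 170.9)² + (y − 86.6)² = 113.82².
Subtracting pairs of circle equations eliminates x²+y² and gives linear equations (the radical axes):
138.8 x + 360.6 y = 41041.40
341.8 x + 173.2 y = 35449.96
Solving the 2×2 system: x ≈ 57.2, y ≈ 91.8 km.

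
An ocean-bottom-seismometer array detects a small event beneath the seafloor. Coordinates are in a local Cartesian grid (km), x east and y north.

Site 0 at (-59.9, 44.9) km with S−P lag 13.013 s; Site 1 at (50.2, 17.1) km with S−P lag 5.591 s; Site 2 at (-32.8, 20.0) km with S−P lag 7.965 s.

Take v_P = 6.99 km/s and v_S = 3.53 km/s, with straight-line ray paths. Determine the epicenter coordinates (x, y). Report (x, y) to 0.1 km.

Distance from S−P lag: d = Δt · v_P v_S / (v_P − v_S) = Δt · (6.99·3.53)/(6.99−3.53) ≈ 7.1314·Δt.
So d_Site 0 = 92.80, d_Site 1 = 39.87, d_Site 2 = 56.80 km.
Circle about each station: (x + 59.9)² + (y − 44.9)² = 92.80²; (x − 50.2)² + (y − 17.1)² = 39.87²; (x + 32.8)² + (y − 20.0)² = 56.80².
Subtracting pairs of circle equations eliminates x²+y² and gives linear equations (the radical axes):
220.2 x − 55.6 y = 4230.65
54.2 x − 49.8 y = 1257.42
Solving the 2×2 system: x ≈ 17.7, y ≈ -6.0 km.

x ≈ 17.7 km, y ≈ -6.0 km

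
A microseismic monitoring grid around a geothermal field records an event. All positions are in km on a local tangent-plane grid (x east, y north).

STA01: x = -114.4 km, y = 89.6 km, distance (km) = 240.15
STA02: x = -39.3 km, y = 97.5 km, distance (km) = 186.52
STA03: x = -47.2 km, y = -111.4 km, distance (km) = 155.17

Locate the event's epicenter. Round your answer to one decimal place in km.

Circle about each station: (x + 114.4)² + (y − 89.6)² = 240.15²; (x + 39.3)² + (y − 97.5)² = 186.52²; (x + 47.2)² + (y + 111.4)² = 155.17².
Subtracting the STA01 equation from the STA02 and STA03 equations removes the quadratic terms:
150.2 x + 15.8 y = 12817.53
134.4 x − 402.0 y = 27116.57
Solving the 2×2 system: x ≈ 89.3, y ≈ -37.6 km.
Check against STA01 (with the unrounded x, y): √((x + 114.4)²+(y − 89.6)²) = 240.15 ≈ 240.15 km. ✓

89.3 km east, -37.6 km north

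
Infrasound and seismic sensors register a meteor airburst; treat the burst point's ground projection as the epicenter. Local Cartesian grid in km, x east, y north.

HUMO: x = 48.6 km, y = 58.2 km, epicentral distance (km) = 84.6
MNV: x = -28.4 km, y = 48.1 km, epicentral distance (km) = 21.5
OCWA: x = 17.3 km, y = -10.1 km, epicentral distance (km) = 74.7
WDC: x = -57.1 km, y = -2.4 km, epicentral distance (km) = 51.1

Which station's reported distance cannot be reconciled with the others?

Solve using three stations at a time. Using HUMO, OCWA, WDC (subtract circle equations pairwise → linear system) gives (x, y) ≈ (-34.7, 43.5).
Distances from that point to each station vs reported:
  HUMO: calculated 84.6 vs reported 84.6 → residual 0.0 km
  MNV: calculated 7.8 vs reported 21.5 → residual 13.7 km
  OCWA: calculated 74.7 vs reported 74.7 → residual 0.0 km
  WDC: calculated 51.1 vs reported 51.1 → residual 0.0 km
HUMO, OCWA, WDC are mutually consistent (residuals ≈ 0); MNV is off by 13.7 km.

MNV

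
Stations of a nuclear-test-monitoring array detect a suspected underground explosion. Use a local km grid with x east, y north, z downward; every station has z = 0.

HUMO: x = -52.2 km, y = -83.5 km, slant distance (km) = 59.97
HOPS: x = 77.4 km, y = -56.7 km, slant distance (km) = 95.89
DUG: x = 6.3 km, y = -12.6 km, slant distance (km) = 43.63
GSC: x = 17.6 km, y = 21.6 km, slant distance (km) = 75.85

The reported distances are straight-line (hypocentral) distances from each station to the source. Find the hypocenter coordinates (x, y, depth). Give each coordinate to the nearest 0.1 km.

Each station gives a sphere (x−x_i)² + (y−y_i)² + z² = d_i² (stations at z=0).
Subtracting the HUMO sphere from HOPS and DUG: z² cancels, leaving linear equations in x and y:
259.2 x + 53.6 y = -6089.93
117.0 x + 141.8 y = -7805.82
Solving: x ≈ -14.603, y ≈ -42.999 km (keep extra digits for the depth step; rounded: -14.6, -43.0).
Then from the HUMO sphere: z² = 59.97² − (x + 52.2)² − (y + 83.5)² with x = -14.603, y = -42.999, so z ≈ 23.292 ≈ 23.3 km.
Check against GSC (with the unrounded solution): distance 75.85 ≈ 75.85 km. ✓

x ≈ -14.6 km, y ≈ -43.0 km, depth ≈ 23.3 km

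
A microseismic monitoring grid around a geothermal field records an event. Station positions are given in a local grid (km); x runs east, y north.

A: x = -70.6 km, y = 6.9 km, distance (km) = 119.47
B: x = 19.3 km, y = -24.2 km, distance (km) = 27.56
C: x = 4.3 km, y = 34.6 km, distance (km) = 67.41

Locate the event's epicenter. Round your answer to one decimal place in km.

Circle about each station: (x + 70.6)² + (y − 6.9)² = 119.47²; (x − 19.3)² + (y + 24.2)² = 27.56²; (x − 4.3)² + (y − 34.6)² = 67.41².
Subtracting pairs of circle equations eliminates x²+y² and gives linear equations (the radical axes):
179.8 x − 62.2 y = 9439.69
149.8 x + 55.4 y = 5912.65
Solving the 2×2 system: x ≈ 46.2, y ≈ -18.2 km.
Check against A (with the unrounded x, y): √((x + 70.6)²+(y − 6.9)²) = 119.47 ≈ 119.47 km. ✓

x ≈ 46.2 km, y ≈ -18.2 km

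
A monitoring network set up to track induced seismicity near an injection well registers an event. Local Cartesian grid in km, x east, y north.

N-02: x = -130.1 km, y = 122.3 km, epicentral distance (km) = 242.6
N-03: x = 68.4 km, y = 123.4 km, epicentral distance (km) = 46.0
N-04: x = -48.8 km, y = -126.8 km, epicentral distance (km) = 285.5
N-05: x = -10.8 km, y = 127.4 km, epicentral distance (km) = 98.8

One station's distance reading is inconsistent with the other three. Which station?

Solve using three stations at a time. Using N-02, N-03, N-04 (subtract circle equations pairwise → linear system) gives (x, y) ≈ (112.1, 109.0).
Distances from that point to each station vs reported:
  N-02: calculated 242.6 vs reported 242.6 → residual 0.0 km
  N-03: calculated 46.0 vs reported 46.0 → residual 0.0 km
  N-04: calculated 285.5 vs reported 285.5 → residual 0.0 km
  N-05: calculated 124.3 vs reported 98.8 → residual 25.5 km
N-02, N-03, N-04 are mutually consistent (residuals ≈ 0); N-05 is off by 25.5 km.

N-05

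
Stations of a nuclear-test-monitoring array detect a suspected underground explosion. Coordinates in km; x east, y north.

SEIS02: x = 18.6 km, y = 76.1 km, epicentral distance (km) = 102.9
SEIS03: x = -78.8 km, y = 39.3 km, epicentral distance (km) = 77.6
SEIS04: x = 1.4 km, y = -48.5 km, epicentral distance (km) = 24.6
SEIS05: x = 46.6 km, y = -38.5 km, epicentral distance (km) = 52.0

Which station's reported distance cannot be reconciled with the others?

SEIS03

Solve using three stations at a time. Using SEIS02, SEIS04, SEIS05 (subtract circle equations pairwise → linear system) gives (x, y) ≈ (-3.4, -24.4).
Distances from that point to each station vs reported:
  SEIS02: calculated 102.9 vs reported 102.9 → residual 0.0 km
  SEIS03: calculated 98.7 vs reported 77.6 → residual 21.1 km
  SEIS04: calculated 24.6 vs reported 24.6 → residual 0.0 km
  SEIS05: calculated 52.0 vs reported 52.0 → residual 0.0 km
SEIS02, SEIS04, SEIS05 are mutually consistent (residuals ≈ 0); SEIS03 is off by 21.1 km.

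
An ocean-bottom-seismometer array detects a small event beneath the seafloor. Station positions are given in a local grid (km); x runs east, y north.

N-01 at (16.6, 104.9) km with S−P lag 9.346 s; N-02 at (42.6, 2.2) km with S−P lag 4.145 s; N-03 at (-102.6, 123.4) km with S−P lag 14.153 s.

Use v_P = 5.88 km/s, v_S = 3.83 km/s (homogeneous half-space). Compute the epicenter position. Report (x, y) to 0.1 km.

-2.9 km east, 4.1 km north

Distance from S−P lag: d = Δt · v_P v_S / (v_P − v_S) = Δt · (5.88·3.83)/(5.88−3.83) ≈ 10.9856·Δt.
So d_N-01 = 102.67, d_N-02 = 45.54, d_N-03 = 155.48 km.
Circle about each station: (x − 16.6)² + (y − 104.9)² = 102.67²; (x − 42.6)² + (y − 2.2)² = 45.54²; (x + 102.6)² + (y − 123.4)² = 155.48².
Subtracting the N-01 equation from the N-02 and N-03 equations removes the quadratic terms:
52.0 x − 205.4 y = -992.73
-238.4 x + 37.0 y = 841.85
Solving the 2×2 system: x ≈ -2.9, y ≈ 4.1 km.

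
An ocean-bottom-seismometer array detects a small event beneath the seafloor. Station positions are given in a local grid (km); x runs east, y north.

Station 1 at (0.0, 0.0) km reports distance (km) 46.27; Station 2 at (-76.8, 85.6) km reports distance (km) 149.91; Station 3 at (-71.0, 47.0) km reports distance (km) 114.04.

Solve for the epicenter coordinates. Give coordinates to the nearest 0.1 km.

-5.0 km east, -46.0 km north

Circle about each station: x² + y² = 46.27²; (x + 76.8)² + (y − 85.6)² = 149.91²; (x + 71.0)² + (y − 47.0)² = 114.04².
Subtracting pairs of circle equations eliminates x²+y² and gives linear equations (the radical axes):
-153.6 x + 171.2 y = -7106.50
-142.0 x + 94.0 y = -3614.21
Solving the 2×2 system: x ≈ -5.0, y ≈ -46.0 km.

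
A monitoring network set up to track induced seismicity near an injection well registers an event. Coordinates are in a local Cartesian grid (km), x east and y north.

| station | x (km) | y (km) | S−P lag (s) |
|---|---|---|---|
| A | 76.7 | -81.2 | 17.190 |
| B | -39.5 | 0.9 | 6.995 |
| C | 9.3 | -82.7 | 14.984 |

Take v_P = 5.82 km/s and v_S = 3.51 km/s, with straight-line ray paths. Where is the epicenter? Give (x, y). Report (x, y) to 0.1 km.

(-1.1, 49.4)

Distance from S−P lag: d = Δt · v_P v_S / (v_P − v_S) = Δt · (5.82·3.51)/(5.82−3.51) ≈ 8.8434·Δt.
So d_A = 152.02, d_B = 61.86, d_C = 132.51 km.
Circle about each station: (x − 76.7)² + (y + 81.2)² = 152.02²; (x + 39.5)² + (y − 0.9)² = 61.86²; (x − 9.3)² + (y + 82.7)² = 132.51².
Subtracting the A equation from the B and C equations removes the quadratic terms:
-232.4 x + 164.2 y = 8368.15
-134.8 x − 3.0 y = 0.63
Solving the 2×2 system: x ≈ -1.1, y ≈ 49.4 km.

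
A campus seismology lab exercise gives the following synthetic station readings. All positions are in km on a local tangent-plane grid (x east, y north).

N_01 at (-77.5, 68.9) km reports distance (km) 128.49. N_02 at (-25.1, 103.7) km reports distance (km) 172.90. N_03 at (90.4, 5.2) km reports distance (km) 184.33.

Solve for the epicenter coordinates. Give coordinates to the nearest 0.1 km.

-82.2 km east, -59.5 km north

Circle about each station: (x + 77.5)² + (y − 68.9)² = 128.49²; (x + 25.1)² + (y − 103.7)² = 172.90²; (x − 90.4)² + (y − 5.2)² = 184.33².
Subtracting pairs of circle equations eliminates x²+y² and gives linear equations (the radical axes):
104.8 x + 69.6 y = -12754.49
335.8 x − 127.4 y = -20022.13
Solving the 2×2 system: x ≈ -82.2, y ≈ -59.5 km.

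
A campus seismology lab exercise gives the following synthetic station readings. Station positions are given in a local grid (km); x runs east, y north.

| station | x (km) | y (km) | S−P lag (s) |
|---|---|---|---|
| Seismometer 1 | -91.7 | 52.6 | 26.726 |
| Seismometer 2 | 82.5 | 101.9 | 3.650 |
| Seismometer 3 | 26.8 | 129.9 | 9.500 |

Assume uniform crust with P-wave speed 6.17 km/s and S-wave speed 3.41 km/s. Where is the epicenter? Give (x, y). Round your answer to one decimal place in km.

(99.0, 124.3)

Distance from S−P lag: d = Δt · v_P v_S / (v_P − v_S) = Δt · (6.17·3.41)/(6.17−3.41) ≈ 7.6231·Δt.
So d_Seismometer 1 = 203.73, d_Seismometer 2 = 27.82, d_Seismometer 3 = 72.42 km.
Circle about each station: (x + 91.7)² + (y − 52.6)² = 203.73²; (x − 82.5)² + (y − 101.9)² = 27.82²; (x − 26.8)² + (y − 129.9)² = 72.42².
Subtracting the Seismometer 1 equation from the Seismometer 2 and Seismometer 3 equations removes the quadratic terms:
348.4 x + 98.6 y = 46746.17
237.0 x + 154.6 y = 42677.86
Solving the 2×2 system: x ≈ 99.0, y ≈ 124.3 km.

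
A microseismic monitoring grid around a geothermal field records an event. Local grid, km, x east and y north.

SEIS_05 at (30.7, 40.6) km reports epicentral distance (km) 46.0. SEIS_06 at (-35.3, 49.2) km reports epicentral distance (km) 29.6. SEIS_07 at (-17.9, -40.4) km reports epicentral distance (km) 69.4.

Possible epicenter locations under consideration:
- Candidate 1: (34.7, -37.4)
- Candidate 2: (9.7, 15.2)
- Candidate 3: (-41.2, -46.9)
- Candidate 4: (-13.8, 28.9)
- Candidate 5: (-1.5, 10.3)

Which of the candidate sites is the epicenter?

For each candidate, compare |candidate − station| to the reported distance:
Candidate 1: residuals SEIS_05 32.1, SEIS_06 81.8, SEIS_07 16.7 → max 81.8 km
Candidate 2: residuals SEIS_05 13.0, SEIS_06 26.8, SEIS_07 7.3 → max 26.8 km
Candidate 3: residuals SEIS_05 67.3, SEIS_06 66.7, SEIS_07 45.2 → max 67.3 km
Candidate 4: residuals SEIS_05 0.0, SEIS_06 0.0, SEIS_07 0.0 → max 0.0 km
Candidate 5: residuals SEIS_05 1.8, SEIS_06 21.9, SEIS_07 16.1 → max 21.9 km
Only Candidate 4 has all residuals ≈ 0.

Candidate 4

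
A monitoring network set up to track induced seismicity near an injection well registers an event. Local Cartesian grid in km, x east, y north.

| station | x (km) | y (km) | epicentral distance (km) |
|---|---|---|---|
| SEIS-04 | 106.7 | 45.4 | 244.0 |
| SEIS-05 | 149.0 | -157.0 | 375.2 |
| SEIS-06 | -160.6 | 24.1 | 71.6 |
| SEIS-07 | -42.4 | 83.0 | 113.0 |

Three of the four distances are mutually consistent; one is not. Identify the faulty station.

Solve using three stations at a time. Using SEIS-04, SEIS-05, SEIS-06 (subtract circle equations pairwise → linear system) gives (x, y) ≈ (-133.2, 90.3).
Distances from that point to each station vs reported:
  SEIS-04: calculated 244.0 vs reported 244.0 → residual 0.0 km
  SEIS-05: calculated 375.2 vs reported 375.2 → residual 0.0 km
  SEIS-06: calculated 71.7 vs reported 71.6 → residual 0.1 km
  SEIS-07: calculated 91.1 vs reported 113.0 → residual 21.9 km
SEIS-04, SEIS-05, SEIS-06 are mutually consistent (residuals ≈ 0); SEIS-07 is off by 21.9 km.

SEIS-07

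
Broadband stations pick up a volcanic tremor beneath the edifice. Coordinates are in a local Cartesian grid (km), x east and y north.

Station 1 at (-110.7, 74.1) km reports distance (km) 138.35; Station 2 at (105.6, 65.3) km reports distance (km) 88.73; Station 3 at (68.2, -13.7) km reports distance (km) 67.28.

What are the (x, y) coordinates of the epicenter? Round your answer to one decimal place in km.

Circle about each station: (x + 110.7)² + (y − 74.1)² = 138.35²; (x − 105.6)² + (y − 65.3)² = 88.73²; (x − 68.2)² + (y + 13.7)² = 67.28².
Subtracting pairs of circle equations eliminates x²+y² and gives linear equations (the radical axes):
432.6 x − 17.6 y = 8937.86
357.8 x − 175.6 y = 1707.75
Solving the 2×2 system: x ≈ 22.1, y ≈ 35.3 km.

22.1 km east, 35.3 km north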